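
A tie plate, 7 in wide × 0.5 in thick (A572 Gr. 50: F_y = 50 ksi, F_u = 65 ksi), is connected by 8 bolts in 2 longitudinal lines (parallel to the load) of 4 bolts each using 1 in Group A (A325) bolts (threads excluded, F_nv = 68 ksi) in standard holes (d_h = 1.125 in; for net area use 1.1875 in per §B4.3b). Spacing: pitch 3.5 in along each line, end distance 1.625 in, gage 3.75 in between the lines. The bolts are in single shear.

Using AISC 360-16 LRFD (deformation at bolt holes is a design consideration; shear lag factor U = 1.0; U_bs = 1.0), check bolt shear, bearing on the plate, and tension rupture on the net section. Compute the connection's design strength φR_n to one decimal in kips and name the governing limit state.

112.7 kips (net-section rupture governs)

Bolt shear: A_b = π(1)²/4 = 0.7854 in². φR_n = 0.75 × 68 × 0.7854 × 8 × 1 = 320.4 kips.
Bearing (0.5 in plate, F_u = 65 ksi): end bolts L_c = 1.625 − 1.125/2 = 1.0625, R_n = min(1.2×1.0625×0.5×65, 2.4×1×0.5×65) = 41.438 kips/bolt; interior L_c = 3.5 − 1.125 = 2.375, R_n = 78 kips/bolt. φR_n = 0.75 × (2×41.438 + 6×78) = 413.2 kips.
Tension rupture (net): A_n = (7 − 2×1.1875)×0.5 = 2.3125 in² (U = 1.0, A_e = A_n). φR_n = 0.75 × 65 × 2.3125 = 112.7 kips.
Governing: min(320.4, 413.2, 112.7) = 112.7 kips → net-section rupture.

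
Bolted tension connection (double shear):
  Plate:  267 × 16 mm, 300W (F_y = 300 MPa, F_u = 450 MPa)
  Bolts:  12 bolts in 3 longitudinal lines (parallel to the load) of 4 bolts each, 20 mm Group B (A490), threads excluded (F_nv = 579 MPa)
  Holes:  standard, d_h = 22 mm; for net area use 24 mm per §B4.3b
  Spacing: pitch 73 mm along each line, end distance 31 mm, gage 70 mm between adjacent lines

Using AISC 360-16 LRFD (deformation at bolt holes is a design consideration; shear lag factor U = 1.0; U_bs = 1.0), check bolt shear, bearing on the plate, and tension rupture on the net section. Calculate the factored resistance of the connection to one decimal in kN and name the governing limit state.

Bolt shear: A_b = π(20)²/4 = 314.16 mm². φR_n = 0.75 × 579 × 314.16 × 12 × 2 = 3274.2 kN.
Bearing (16 mm plate, F_u = 450 MPa): end bolts L_c = 31 − 22/2 = 20, R_n = min(1.2×20×16×450, 2.4×20×16×450) = 172.8 kN/bolt; interior L_c = 73 − 22 = 51, R_n = 345.6 kN/bolt. φR_n = 0.75 × (3×172.8 + 9×345.6) = 2721.6 kN.
Tension rupture (net): A_n = (267 − 3×24)×16 = 3120 mm² (U = 1.0, A_e = A_n). φR_n = 0.75 × 450 × 3120 = 1053.0 kN.
Governing: min(3274.2, 2721.6, 1053.0) = 1053.0 kN → net-section rupture.

1053.0 kN (net-section rupture governs)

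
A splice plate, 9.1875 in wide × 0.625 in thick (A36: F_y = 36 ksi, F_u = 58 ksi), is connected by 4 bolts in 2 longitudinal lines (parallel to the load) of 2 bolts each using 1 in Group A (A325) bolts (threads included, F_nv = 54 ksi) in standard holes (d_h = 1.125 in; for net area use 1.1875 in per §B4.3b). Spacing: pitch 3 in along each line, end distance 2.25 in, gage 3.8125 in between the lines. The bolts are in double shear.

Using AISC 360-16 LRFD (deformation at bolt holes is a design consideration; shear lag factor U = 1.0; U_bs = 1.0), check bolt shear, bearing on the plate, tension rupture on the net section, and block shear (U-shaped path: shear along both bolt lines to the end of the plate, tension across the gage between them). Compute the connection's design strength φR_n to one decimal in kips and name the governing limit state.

Bolt shear: A_b = π(1)²/4 = 0.7854 in². φR_n = 0.75 × 54 × 0.7854 × 4 × 2 = 254.5 kips.
Bearing (0.625 in plate, F_u = 58 ksi): end bolts L_c = 2.25 − 1.125/2 = 1.6875, R_n = min(1.2×1.6875×0.625×58, 2.4×1×0.625×58) = 73.406 kips/bolt; interior L_c = 3 − 1.125 = 1.875, R_n = 81.563 kips/bolt. φR_n = 0.75 × (2×73.406 + 2×81.563) = 232.5 kips.
Tension rupture (net): A_n = (9.1875 − 2×1.1875)×0.625 = 4.2578 in² (U = 1.0, A_e = A_n). φR_n = 0.75 × 58 × 4.2578 = 185.2 kips.
Block shear: shear path 2×[2.25+1×3] = 2×5.25 in, A_gv = 6.5625, A_nv = 2×(5.25 − 1.5×1.1875)×0.625 = 4.3359 in²; tension across gage: (3.8125 − 1×1.1875)×0.625 = 1.6406 in². R_n = min(0.6×58×4.3359, 0.6×36×6.5625) + 1.0×58×1.6406 = min(150.89, 141.75) + 95.155 = 236.91 kips. φR_n = 0.75 × 236.91 = 177.7 kips.
Governing: min(254.5, 232.5, 185.2, 177.7) = 177.7 kips → block shear.

177.7 kips (block shear governs)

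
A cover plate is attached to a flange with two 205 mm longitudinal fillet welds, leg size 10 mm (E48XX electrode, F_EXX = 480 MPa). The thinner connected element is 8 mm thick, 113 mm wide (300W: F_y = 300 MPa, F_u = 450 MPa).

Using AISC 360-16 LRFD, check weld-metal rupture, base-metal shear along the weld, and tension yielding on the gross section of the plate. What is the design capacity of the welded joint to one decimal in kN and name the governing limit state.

244.1 kN (gross-section yield governs)

Weld metal: throat = 0.707×10 = 7.07 mm, L = 2×205 = 410 mm. φR_n = 0.75 × 0.6 × 480 × 7.07 × 410 = 626.1 kN.
Base metal shear (8 mm plate): yield φR_n = 1.0×0.6×300×8×410 = 590.4 kN; rupture φR_n = 0.75×0.6×450×8×410 = 664.2 kN; take 590.4 kN (yield).
Tension yield (gross): A_g = 113×8 = 904 mm². φR_n = 0.90 × 300 × 904 = 244.1 kN.
Governing: min(626.1, 590.4, 244.1) = 244.1 kN → gross-section yield.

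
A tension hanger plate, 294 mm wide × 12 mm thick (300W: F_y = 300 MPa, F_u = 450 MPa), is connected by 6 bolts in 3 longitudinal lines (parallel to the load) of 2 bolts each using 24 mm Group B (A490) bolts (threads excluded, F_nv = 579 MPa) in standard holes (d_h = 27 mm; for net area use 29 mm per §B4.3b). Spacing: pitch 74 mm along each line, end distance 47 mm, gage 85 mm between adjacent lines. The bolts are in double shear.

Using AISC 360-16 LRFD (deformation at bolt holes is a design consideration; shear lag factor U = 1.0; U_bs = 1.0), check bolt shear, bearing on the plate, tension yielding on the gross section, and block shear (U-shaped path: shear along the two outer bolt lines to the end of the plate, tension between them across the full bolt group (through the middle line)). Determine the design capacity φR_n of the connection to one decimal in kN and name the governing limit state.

830.3 kN (block shear governs)

Bolt shear: A_b = π(24)²/4 = 452.39 mm². φR_n = 0.75 × 579 × 452.39 × 6 × 2 = 2357.4 kN.
Bearing (12 mm plate, F_u = 450 MPa): end bolts L_c = 47 − 27/2 = 33.5, R_n = min(1.2×33.5×12×450, 2.4×24×12×450) = 217.08 kN/bolt; interior L_c = 74 − 27 = 47, R_n = 304.56 kN/bolt. φR_n = 0.75 × (3×217.08 + 3×304.56) = 1173.7 kN.
Tension yield (gross): A_g = 294×12 = 3528 mm². φR_n = 0.90 × 300 × 3528 = 952.6 kN.
Block shear: shear path 2×[47+1×74] = 2×121 mm, A_gv = 2904, A_nv = 2×(121 − 1.5×29)×12 = 1860 mm²; tension across gage: (170 − 2×29)×12 = 1344 mm². R_n = min(0.6×450×1860, 0.6×300×2904) + 1.0×450×1344 = min(502.2, 522.72) + 604.8 = 1107 kN. φR_n = 0.75 × 1107 = 830.3 kN.
Governing: min(2357.4, 1173.7, 952.6, 830.3) = 830.3 kN → block shear.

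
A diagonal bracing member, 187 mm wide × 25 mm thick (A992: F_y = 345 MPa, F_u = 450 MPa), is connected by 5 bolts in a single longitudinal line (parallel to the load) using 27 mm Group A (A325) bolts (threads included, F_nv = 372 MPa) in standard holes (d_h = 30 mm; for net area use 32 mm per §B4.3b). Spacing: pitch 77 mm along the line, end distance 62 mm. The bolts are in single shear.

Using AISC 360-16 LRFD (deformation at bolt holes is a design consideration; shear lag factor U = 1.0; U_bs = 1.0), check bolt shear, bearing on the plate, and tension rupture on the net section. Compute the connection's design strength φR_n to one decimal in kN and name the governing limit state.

798.7 kN (bolt shear governs)

Bolt shear: A_b = π(27)²/4 = 572.56 mm². φR_n = 0.75 × 372 × 572.56 × 5 × 1 = 798.7 kN.
Bearing (25 mm plate, F_u = 450 MPa): end bolts L_c = 62 − 30/2 = 47, R_n = min(1.2×47×25×450, 2.4×27×25×450) = 634.5 kN/bolt; interior L_c = 77 − 30 = 47, R_n = 634.5 kN/bolt. φR_n = 0.75 × (1×634.5 + 4×634.5) = 2379.4 kN.
Tension rupture (net): A_n = (187 − 1×32)×25 = 3875 mm² (U = 1.0, A_e = A_n). φR_n = 0.75 × 450 × 3875 = 1307.8 kN.
Governing: min(798.7, 2379.4, 1307.8) = 798.7 kN → bolt shear.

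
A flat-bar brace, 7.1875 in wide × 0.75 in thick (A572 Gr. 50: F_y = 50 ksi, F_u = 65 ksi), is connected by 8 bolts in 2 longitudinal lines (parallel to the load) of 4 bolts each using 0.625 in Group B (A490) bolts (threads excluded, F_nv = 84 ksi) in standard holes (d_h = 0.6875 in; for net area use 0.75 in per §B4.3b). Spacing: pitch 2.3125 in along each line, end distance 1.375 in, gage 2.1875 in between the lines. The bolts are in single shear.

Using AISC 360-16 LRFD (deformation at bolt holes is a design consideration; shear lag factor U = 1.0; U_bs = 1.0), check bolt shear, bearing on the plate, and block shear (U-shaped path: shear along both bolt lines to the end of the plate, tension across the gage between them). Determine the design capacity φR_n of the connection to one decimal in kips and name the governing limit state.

154.6 kips (bolt shear governs)

Bolt shear: A_b = π(0.625)²/4 = 0.3068 in². φR_n = 0.75 × 84 × 0.3068 × 8 × 1 = 154.6 kips.
Bearing (0.75 in plate, F_u = 65 ksi): end bolts L_c = 1.375 − 0.6875/2 = 1.03125, R_n = min(1.2×1.03125×0.75×65, 2.4×0.625×0.75×65) = 60.328 kips/bolt; interior L_c = 2.3125 − 0.6875 = 1.625, R_n = 73.125 kips/bolt. φR_n = 0.75 × (2×60.328 + 6×73.125) = 419.6 kips.
Block shear: shear path 2×[1.375+3×2.3125] = 2×8.3125 in, A_gv = 12.469, A_nv = 2×(8.3125 − 3.5×0.75)×0.75 = 8.5313 in²; tension across gage: (2.1875 − 1×0.75)×0.75 = 1.0781 in². R_n = min(0.6×65×8.5313, 0.6×50×12.469) + 1.0×65×1.0781 = min(332.72, 374.07) + 70.077 = 402.8 kips. φR_n = 0.75 × 402.8 = 302.1 kips.
Governing: min(154.6, 419.6, 302.1) = 154.6 kips → bolt shear.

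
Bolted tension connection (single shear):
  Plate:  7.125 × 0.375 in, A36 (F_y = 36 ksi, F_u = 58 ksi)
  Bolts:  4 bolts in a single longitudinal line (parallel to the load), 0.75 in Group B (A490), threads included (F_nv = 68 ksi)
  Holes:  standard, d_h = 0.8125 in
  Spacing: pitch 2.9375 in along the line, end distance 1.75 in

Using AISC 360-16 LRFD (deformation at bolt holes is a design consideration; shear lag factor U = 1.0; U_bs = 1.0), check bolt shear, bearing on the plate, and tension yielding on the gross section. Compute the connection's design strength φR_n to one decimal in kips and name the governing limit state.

86.6 kips (gross-section yield governs)

Bolt shear: A_b = π(0.75)²/4 = 0.44179 in². φR_n = 0.75 × 68 × 0.44179 × 4 × 1 = 90.1 kips.
Bearing (0.375 in plate, F_u = 58 ksi): end bolts L_c = 1.75 − 0.8125/2 = 1.34375, R_n = min(1.2×1.34375×0.375×58, 2.4×0.75×0.375×58) = 35.072 kips/bolt; interior L_c = 2.9375 − 0.8125 = 2.125, R_n = 39.15 kips/bolt. φR_n = 0.75 × (1×35.072 + 3×39.15) = 114.4 kips.
Tension yield (gross): A_g = 7.125×0.375 = 2.6719 in². φR_n = 0.90 × 36 × 2.6719 = 86.6 kips.
Governing: min(90.1, 114.4, 86.6) = 86.6 kips → gross-section yield.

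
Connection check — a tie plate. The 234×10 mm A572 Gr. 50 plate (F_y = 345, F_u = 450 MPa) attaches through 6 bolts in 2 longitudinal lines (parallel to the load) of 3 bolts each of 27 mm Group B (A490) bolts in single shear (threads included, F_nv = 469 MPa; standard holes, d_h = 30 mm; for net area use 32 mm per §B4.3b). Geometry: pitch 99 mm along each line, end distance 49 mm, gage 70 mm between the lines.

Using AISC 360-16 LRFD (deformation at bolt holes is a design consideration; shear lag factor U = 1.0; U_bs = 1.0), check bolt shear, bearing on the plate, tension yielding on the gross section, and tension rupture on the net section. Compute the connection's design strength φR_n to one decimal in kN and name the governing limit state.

Bolt shear: A_b = π(27)²/4 = 572.56 mm². φR_n = 0.75 × 469 × 572.56 × 6 × 1 = 1208.4 kN.
Bearing (10 mm plate, F_u = 450 MPa): end bolts L_c = 49 − 30/2 = 34, R_n = min(1.2×34×10×450, 2.4×27×10×450) = 183.6 kN/bolt; interior L_c = 99 − 30 = 69, R_n = 291.6 kN/bolt. φR_n = 0.75 × (2×183.6 + 4×291.6) = 1150.2 kN.
Tension yield (gross): A_g = 234×10 = 2340 mm². φR_n = 0.90 × 345 × 2340 = 726.6 kN.
Tension rupture (net): A_n = (234 − 2×32)×10 = 1700 mm² (U = 1.0, A_e = A_n). φR_n = 0.75 × 450 × 1700 = 573.8 kN.
Governing: min(1208.4, 1150.2, 726.6, 573.8) = 573.8 kN → net-section rupture.

573.8 kN (net-section rupture governs)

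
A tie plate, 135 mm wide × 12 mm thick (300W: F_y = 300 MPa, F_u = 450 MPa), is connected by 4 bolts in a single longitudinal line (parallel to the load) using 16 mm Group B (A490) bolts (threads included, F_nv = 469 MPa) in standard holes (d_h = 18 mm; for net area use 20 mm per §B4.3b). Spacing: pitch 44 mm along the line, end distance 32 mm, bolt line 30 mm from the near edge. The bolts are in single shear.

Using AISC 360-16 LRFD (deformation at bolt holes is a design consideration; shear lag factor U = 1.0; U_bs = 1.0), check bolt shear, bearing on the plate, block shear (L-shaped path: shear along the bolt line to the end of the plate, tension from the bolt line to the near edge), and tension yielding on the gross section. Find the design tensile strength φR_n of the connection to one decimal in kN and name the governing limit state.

282.9 kN (bolt shear governs)

Bolt shear: A_b = π(16)²/4 = 201.06 mm². φR_n = 0.75 × 469 × 201.06 × 4 × 1 = 282.9 kN.
Bearing (12 mm plate, F_u = 450 MPa): end bolts L_c = 32 − 18/2 = 23, R_n = min(1.2×23×12×450, 2.4×16×12×450) = 149.04 kN/bolt; interior L_c = 44 − 18 = 26, R_n = 168.48 kN/bolt. φR_n = 0.75 × (1×149.04 + 3×168.48) = 490.9 kN.
Block shear: shear path 1×[32+3×44] = 1×164 mm, A_gv = 1968, A_nv = 1×(164 − 3.5×20)×12 = 1128 mm²; tension to near edge: (30 − 0.5×20)×12 = 240 mm². R_n = min(0.6×450×1128, 0.6×300×1968) + 1.0×450×240 = min(304.56, 354.24) + 108 = 412.56 kN. φR_n = 0.75 × 412.56 = 309.4 kN.
Tension yield (gross): A_g = 135×12 = 1620 mm². φR_n = 0.90 × 300 × 1620 = 437.4 kN.
Governing: min(282.9, 490.9, 309.4, 437.4) = 282.9 kN → bolt shear.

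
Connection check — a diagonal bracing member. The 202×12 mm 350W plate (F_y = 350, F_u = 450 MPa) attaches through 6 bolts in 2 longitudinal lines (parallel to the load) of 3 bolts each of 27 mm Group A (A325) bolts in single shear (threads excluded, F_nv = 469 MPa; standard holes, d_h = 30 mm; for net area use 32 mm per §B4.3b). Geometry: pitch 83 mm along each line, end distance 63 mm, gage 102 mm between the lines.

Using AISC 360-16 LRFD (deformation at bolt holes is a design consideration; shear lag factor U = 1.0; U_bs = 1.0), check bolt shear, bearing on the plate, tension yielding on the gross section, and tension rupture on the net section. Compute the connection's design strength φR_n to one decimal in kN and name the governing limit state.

Bolt shear: A_b = π(27)²/4 = 572.56 mm². φR_n = 0.75 × 469 × 572.56 × 6 × 1 = 1208.4 kN.
Bearing (12 mm plate, F_u = 450 MPa): end bolts L_c = 63 − 30/2 = 48, R_n = min(1.2×48×12×450, 2.4×27×12×450) = 311.04 kN/bolt; interior L_c = 83 − 30 = 53, R_n = 343.44 kN/bolt. φR_n = 0.75 × (2×311.04 + 4×343.44) = 1496.9 kN.
Tension yield (gross): A_g = 202×12 = 2424 mm². φR_n = 0.90 × 350 × 2424 = 763.6 kN.
Tension rupture (net): A_n = (202 − 2×32)×12 = 1656 mm² (U = 1.0, A_e = A_n). φR_n = 0.75 × 450 × 1656 = 558.9 kN.
Governing: min(1208.4, 1496.9, 763.6, 558.9) = 558.9 kN → net-section rupture.

558.9 kN (net-section rupture governs)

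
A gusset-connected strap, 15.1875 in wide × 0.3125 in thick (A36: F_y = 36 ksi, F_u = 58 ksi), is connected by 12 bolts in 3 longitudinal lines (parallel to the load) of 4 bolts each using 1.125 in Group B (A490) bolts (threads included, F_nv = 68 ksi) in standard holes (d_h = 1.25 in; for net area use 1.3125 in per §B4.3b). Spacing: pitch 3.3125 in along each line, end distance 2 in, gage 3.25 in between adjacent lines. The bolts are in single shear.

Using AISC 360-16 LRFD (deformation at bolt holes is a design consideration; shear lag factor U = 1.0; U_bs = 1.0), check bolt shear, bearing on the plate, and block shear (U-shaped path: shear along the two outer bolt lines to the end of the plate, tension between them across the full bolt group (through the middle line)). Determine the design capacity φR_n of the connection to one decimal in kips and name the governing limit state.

172.5 kips (block shear governs)

Bolt shear: A_b = π(1.125)²/4 = 0.99402 in². φR_n = 0.75 × 68 × 0.99402 × 12 × 1 = 608.3 kips.
Bearing (0.3125 in plate, F_u = 58 ksi): end bolts L_c = 2 − 1.25/2 = 1.375, R_n = min(1.2×1.375×0.3125×58, 2.4×1.125×0.3125×58) = 29.906 kips/bolt; interior L_c = 3.3125 − 1.25 = 2.0625, R_n = 44.859 kips/bolt. φR_n = 0.75 × (3×29.906 + 9×44.859) = 370.1 kips.
Block shear: shear path 2×[2+3×3.3125] = 2×11.9375 in, A_gv = 7.4609, A_nv = 2×(11.9375 − 3.5×1.3125)×0.3125 = 4.5898 in²; tension across gage: (6.5 − 2×1.3125)×0.3125 = 1.2109 in². R_n = min(0.6×58×4.5898, 0.6×36×7.4609) + 1.0×58×1.2109 = min(159.73, 161.16) + 70.232 = 229.96 kips. φR_n = 0.75 × 229.96 = 172.5 kips.
Governing: min(608.3, 370.1, 172.5) = 172.5 kips → block shear.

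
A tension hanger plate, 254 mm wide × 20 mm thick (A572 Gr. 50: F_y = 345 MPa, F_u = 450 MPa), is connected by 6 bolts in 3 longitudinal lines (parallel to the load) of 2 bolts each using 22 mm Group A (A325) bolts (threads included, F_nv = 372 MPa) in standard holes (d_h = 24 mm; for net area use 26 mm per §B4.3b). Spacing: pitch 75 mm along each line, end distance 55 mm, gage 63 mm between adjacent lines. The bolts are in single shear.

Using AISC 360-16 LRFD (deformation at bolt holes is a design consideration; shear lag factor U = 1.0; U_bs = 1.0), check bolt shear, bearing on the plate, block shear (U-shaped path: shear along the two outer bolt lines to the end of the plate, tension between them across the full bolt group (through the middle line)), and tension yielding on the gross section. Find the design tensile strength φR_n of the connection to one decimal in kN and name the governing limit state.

Bolt shear: A_b = π(22)²/4 = 380.13 mm². φR_n = 0.75 × 372 × 380.13 × 6 × 1 = 636.3 kN.
Bearing (20 mm plate, F_u = 450 MPa): end bolts L_c = 55 − 24/2 = 43, R_n = min(1.2×43×20×450, 2.4×22×20×450) = 464.4 kN/bolt; interior L_c = 75 − 24 = 51, R_n = 475.2 kN/bolt. φR_n = 0.75 × (3×464.4 + 3×475.2) = 2114.1 kN.
Block shear: shear path 2×[55+1×75] = 2×130 mm, A_gv = 5200, A_nv = 2×(130 − 1.5×26)×20 = 3640 mm²; tension across gage: (126 − 2×26)×20 = 1480 mm². R_n = min(0.6×450×3640, 0.6×345×5200) + 1.0×450×1480 = min(982.8, 1076.4) + 666 = 1648.8 kN. φR_n = 0.75 × 1648.8 = 1236.6 kN.
Tension yield (gross): A_g = 254×20 = 5080 mm². φR_n = 0.90 × 345 × 5080 = 1577.3 kN.
Governing: min(636.3, 2114.1, 1236.6, 1577.3) = 636.3 kN → bolt shear.

636.3 kN (bolt shear governs)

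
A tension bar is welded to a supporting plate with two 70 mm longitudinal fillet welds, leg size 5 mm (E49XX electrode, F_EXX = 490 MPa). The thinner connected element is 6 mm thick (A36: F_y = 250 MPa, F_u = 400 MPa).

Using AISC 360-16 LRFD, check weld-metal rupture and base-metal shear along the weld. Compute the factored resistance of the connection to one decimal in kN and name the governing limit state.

109.1 kN (weld metal governs)

Weld metal: throat = 0.707×5 = 3.535 mm, L = 2×70 = 140 mm. φR_n = 0.75 × 0.6 × 490 × 3.535 × 140 = 109.1 kN.
Base metal shear (6 mm plate): yield φR_n = 1.0×0.6×250×6×140 = 126.0 kN; rupture φR_n = 0.75×0.6×400×6×140 = 151.2 kN; take 126.0 kN (yield).
Governing: min(109.1, 126.0) = 109.1 kN → weld metal.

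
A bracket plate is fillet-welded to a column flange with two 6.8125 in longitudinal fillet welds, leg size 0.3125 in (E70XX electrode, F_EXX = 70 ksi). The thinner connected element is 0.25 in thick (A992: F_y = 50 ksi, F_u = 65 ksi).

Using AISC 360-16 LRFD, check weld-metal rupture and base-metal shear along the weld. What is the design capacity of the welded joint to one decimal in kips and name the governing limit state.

Weld metal: throat = 0.707×0.3125 = 0.22094 in, L = 2×6.8125 = 13.625 in. φR_n = 0.75 × 0.6 × 70 × 0.22094 × 13.625 = 94.8 kips.
Base metal shear (0.25 in plate): yield φR_n = 1.0×0.6×50×0.25×13.625 = 102.2 kips; rupture φR_n = 0.75×0.6×65×0.25×13.625 = 99.6 kips; take 99.6 kips (rupture).
Governing: min(94.8, 99.6) = 94.8 kips → weld metal.

94.8 kips (weld metal governs)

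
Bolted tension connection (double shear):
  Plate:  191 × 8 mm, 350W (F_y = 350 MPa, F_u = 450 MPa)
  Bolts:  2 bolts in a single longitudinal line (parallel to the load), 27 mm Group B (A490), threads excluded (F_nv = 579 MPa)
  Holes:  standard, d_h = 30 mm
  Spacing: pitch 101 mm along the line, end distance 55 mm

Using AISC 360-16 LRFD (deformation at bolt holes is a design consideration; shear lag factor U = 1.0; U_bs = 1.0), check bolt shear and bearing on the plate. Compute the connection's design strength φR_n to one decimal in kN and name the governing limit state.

Bolt shear: A_b = π(27)²/4 = 572.56 mm². φR_n = 0.75 × 579 × 572.56 × 2 × 2 = 994.5 kN.
Bearing (8 mm plate, F_u = 450 MPa): end bolts L_c = 55 − 30/2 = 40, R_n = min(1.2×40×8×450, 2.4×27×8×450) = 172.8 kN/bolt; interior L_c = 101 − 30 = 71, R_n = 233.28 kN/bolt. φR_n = 0.75 × (1×172.8 + 1×233.28) = 304.6 kN.
Governing: min(994.5, 304.6) = 304.6 kN → bearing.

304.6 kN (bearing governs)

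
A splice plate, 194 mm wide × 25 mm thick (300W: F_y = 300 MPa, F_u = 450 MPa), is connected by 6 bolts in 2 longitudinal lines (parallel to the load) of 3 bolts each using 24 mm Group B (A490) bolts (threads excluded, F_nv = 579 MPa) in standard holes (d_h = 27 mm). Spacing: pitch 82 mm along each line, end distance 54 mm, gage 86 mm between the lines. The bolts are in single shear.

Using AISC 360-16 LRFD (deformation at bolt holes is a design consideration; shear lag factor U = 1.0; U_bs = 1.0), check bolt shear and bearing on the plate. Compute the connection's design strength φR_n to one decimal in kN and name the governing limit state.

1178.7 kN (bolt shear governs)

Bolt shear: A_b = π(24)²/4 = 452.39 mm². φR_n = 0.75 × 579 × 452.39 × 6 × 1 = 1178.7 kN.
Bearing (25 mm plate, F_u = 450 MPa): end bolts L_c = 54 − 27/2 = 40.5, R_n = min(1.2×40.5×25×450, 2.4×24×25×450) = 546.75 kN/bolt; interior L_c = 82 − 27 = 55, R_n = 648 kN/bolt. φR_n = 0.75 × (2×546.75 + 4×648) = 2764.1 kN.
Governing: min(1178.7, 2764.1) = 1178.7 kN → bolt shear.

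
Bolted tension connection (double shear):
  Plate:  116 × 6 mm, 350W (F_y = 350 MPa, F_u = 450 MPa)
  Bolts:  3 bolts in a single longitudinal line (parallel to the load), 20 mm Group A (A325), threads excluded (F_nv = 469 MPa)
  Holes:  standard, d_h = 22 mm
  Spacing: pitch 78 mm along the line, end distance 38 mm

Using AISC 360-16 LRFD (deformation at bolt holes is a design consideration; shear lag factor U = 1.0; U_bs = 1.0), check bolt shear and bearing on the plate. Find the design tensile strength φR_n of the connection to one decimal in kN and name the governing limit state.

Bolt shear: A_b = π(20)²/4 = 314.16 mm². φR_n = 0.75 × 469 × 314.16 × 3 × 2 = 663.0 kN.
Bearing (6 mm plate, F_u = 450 MPa): end bolts L_c = 38 − 22/2 = 27, R_n = min(1.2×27×6×450, 2.4×20×6×450) = 87.48 kN/bolt; interior L_c = 78 − 22 = 56, R_n = 129.6 kN/bolt. φR_n = 0.75 × (1×87.48 + 2×129.6) = 260.0 kN.
Governing: min(663.0, 260.0) = 260.0 kN → bearing.

260.0 kN (bearing governs)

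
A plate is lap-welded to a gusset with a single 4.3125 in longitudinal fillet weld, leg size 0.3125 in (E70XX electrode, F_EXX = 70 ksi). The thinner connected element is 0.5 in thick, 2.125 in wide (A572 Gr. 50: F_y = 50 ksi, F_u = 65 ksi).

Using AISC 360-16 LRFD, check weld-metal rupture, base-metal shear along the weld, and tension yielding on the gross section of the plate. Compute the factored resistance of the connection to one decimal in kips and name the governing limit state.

Weld metal: throat = 0.707×0.3125 = 0.22094 in, L = 4.3125 in. φR_n = 0.75 × 0.6 × 70 × 0.22094 × 4.3125 = 30.0 kips.
Base metal shear (0.5 in plate): yield φR_n = 1.0×0.6×50×0.5×4.3125 = 64.7 kips; rupture φR_n = 0.75×0.6×65×0.5×4.3125 = 63.1 kips; take 63.1 kips (rupture).
Tension yield (gross): A_g = 2.125×0.5 = 1.0625 in². φR_n = 0.90 × 50 × 1.0625 = 47.8 kips.
Governing: min(30.0, 63.1, 47.8) = 30.0 kips → weld metal.

30.0 kips (weld metal governs)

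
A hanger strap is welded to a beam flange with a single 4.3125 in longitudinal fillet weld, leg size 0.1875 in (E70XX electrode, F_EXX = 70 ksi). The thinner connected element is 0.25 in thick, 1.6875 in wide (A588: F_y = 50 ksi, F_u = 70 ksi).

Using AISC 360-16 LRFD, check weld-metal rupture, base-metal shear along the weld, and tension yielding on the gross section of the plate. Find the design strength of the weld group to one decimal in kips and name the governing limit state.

Weld metal: throat = 0.707×0.1875 = 0.13256 in, L = 4.3125 in. φR_n = 0.75 × 0.6 × 70 × 0.13256 × 4.3125 = 18.0 kips.
Base metal shear (0.25 in plate): yield φR_n = 1.0×0.6×50×0.25×4.3125 = 32.3 kips; rupture φR_n = 0.75×0.6×70×0.25×4.3125 = 34.0 kips; take 32.3 kips (yield).
Tension yield (gross): A_g = 1.6875×0.25 = 0.42188 in². φR_n = 0.90 × 50 × 0.42188 = 19.0 kips.
Governing: min(18.0, 32.3, 19.0) = 18.0 kips → weld metal.

18.0 kips (weld metal governs)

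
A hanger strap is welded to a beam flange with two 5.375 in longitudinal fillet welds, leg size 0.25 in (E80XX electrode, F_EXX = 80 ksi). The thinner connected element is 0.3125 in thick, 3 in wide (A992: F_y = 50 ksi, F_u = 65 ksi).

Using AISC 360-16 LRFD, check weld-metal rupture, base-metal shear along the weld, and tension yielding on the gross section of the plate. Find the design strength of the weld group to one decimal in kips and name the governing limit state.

Weld metal: throat = 0.707×0.25 = 0.17675 in, L = 2×5.375 = 10.75 in. φR_n = 0.75 × 0.6 × 80 × 0.17675 × 10.75 = 68.4 kips.
Base metal shear (0.3125 in plate): yield φR_n = 1.0×0.6×50×0.3125×10.75 = 100.8 kips; rupture φR_n = 0.75×0.6×65×0.3125×10.75 = 98.3 kips; take 98.3 kips (rupture).
Tension yield (gross): A_g = 3×0.3125 = 0.9375 in². φR_n = 0.90 × 50 × 0.9375 = 42.2 kips.
Governing: min(68.4, 98.3, 42.2) = 42.2 kips → gross-section yield.

42.2 kips (gross-section yield governs)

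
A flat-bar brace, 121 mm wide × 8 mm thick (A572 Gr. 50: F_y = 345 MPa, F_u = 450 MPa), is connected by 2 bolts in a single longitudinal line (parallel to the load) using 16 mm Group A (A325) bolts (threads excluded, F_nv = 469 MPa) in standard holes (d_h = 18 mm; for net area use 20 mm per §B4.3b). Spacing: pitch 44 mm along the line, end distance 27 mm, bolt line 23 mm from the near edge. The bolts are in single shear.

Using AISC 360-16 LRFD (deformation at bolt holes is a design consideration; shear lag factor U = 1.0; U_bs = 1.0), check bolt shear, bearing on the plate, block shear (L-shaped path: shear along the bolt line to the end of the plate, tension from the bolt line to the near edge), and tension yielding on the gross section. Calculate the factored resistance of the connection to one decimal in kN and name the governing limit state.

Bolt shear: A_b = π(16)²/4 = 201.06 mm². φR_n = 0.75 × 469 × 201.06 × 2 × 1 = 141.4 kN.
Bearing (8 mm plate, F_u = 450 MPa): end bolts L_c = 27 − 18/2 = 18, R_n = min(1.2×18×8×450, 2.4×16×8×450) = 77.76 kN/bolt; interior L_c = 44 − 18 = 26, R_n = 112.32 kN/bolt. φR_n = 0.75 × (1×77.76 + 1×112.32) = 142.6 kN.
Block shear: shear path 1×[27+1×44] = 1×71 mm, A_gv = 568, A_nv = 1×(71 − 1.5×20)×8 = 328 mm²; tension to near edge: (23 − 0.5×20)×8 = 104 mm². R_n = min(0.6×450×328, 0.6×345×568) + 1.0×450×104 = min(88.56, 117.58) + 46.8 = 135.36 kN. φR_n = 0.75 × 135.36 = 101.5 kN.
Tension yield (gross): A_g = 121×8 = 968 mm². φR_n = 0.90 × 345 × 968 = 300.6 kN.
Governing: min(141.4, 142.6, 101.5, 300.6) = 101.5 kN → block shear.

101.5 kN (block shear governs)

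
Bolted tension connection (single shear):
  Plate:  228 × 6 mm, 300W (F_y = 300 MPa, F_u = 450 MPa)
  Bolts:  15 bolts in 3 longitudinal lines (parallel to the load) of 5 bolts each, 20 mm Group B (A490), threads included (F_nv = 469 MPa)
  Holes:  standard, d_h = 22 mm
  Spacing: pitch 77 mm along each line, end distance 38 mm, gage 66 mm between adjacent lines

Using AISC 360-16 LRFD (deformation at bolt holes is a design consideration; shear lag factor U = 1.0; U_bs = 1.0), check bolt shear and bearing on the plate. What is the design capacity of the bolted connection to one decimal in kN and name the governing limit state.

Bolt shear: A_b = π(20)²/4 = 314.16 mm². φR_n = 0.75 × 469 × 314.16 × 15 × 1 = 1657.6 kN.
Bearing (6 mm plate, F_u = 450 MPa): end bolts L_c = 38 − 22/2 = 27, R_n = min(1.2×27×6×450, 2.4×20×6×450) = 87.48 kN/bolt; interior L_c = 77 − 22 = 55, R_n = 129.6 kN/bolt. φR_n = 0.75 × (3×87.48 + 12×129.6) = 1363.2 kN.
Governing: min(1657.6, 1363.2) = 1363.2 kN → bearing.

1363.2 kN (bearing governs)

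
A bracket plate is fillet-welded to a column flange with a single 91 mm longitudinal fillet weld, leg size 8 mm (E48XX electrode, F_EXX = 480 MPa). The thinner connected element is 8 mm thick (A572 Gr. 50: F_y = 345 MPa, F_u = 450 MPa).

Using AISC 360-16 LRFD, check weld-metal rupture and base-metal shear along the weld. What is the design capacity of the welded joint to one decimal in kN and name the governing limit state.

Weld metal: throat = 0.707×8 = 5.656 mm, L = 91 mm. φR_n = 0.75 × 0.6 × 480 × 5.656 × 91 = 111.2 kN.
Base metal shear (8 mm plate): yield φR_n = 1.0×0.6×345×8×91 = 150.7 kN; rupture φR_n = 0.75×0.6×450×8×91 = 147.4 kN; take 147.4 kN (rupture).
Governing: min(111.2, 147.4) = 111.2 kN → weld metal.

111.2 kN (weld metal governs)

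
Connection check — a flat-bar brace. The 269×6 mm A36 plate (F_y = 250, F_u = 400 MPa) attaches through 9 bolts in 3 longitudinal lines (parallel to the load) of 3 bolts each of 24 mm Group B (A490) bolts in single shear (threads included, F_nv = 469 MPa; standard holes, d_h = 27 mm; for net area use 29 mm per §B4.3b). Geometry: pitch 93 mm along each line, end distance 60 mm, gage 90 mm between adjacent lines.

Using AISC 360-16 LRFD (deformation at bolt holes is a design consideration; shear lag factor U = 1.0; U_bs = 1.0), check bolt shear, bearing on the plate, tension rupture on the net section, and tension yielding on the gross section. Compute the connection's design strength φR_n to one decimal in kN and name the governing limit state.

Bolt shear: A_b = π(24)²/4 = 452.39 mm². φR_n = 0.75 × 469 × 452.39 × 9 × 1 = 1432.2 kN.
Bearing (6 mm plate, F_u = 400 MPa): end bolts L_c = 60 − 27/2 = 46.5, R_n = min(1.2×46.5×6×400, 2.4×24×6×400) = 133.92 kN/bolt; interior L_c = 93 − 27 = 66, R_n = 138.24 kN/bolt. φR_n = 0.75 × (3×133.92 + 6×138.24) = 923.4 kN.
Tension rupture (net): A_n = (269 − 3×29)×6 = 1092 mm² (U = 1.0, A_e = A_n). φR_n = 0.75 × 400 × 1092 = 327.6 kN.
Tension yield (gross): A_g = 269×6 = 1614 mm². φR_n = 0.90 × 250 × 1614 = 363.2 kN.
Governing: min(1432.2, 923.4, 327.6, 363.2) = 327.6 kN → net-section rupture.

327.6 kN (net-section rupture governs)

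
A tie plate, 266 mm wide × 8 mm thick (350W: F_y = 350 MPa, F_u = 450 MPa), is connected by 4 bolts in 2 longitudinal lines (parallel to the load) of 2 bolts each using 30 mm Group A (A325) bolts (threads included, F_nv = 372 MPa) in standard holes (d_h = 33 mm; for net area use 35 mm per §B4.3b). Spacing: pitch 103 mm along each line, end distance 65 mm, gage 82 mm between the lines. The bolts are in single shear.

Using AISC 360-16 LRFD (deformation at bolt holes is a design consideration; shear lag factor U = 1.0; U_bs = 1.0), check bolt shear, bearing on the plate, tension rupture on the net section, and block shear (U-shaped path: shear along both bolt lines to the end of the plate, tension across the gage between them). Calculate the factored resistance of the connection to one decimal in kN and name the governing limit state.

501.1 kN (block shear governs)

Bolt shear: A_b = π(30)²/4 = 706.86 mm². φR_n = 0.75 × 372 × 706.86 × 4 × 1 = 788.9 kN.
Bearing (8 mm plate, F_u = 450 MPa): end bolts L_c = 65 − 33/2 = 48.5, R_n = min(1.2×48.5×8×450, 2.4×30×8×450) = 209.52 kN/bolt; interior L_c = 103 − 33 = 70, R_n = 259.2 kN/bolt. φR_n = 0.75 × (2×209.52 + 2×259.2) = 703.1 kN.
Tension rupture (net): A_n = (266 − 2×35)×8 = 1568 mm² (U = 1.0, A_e = A_n). φR_n = 0.75 × 450 × 1568 = 529.2 kN.
Block shear: shear path 2×[65+1×103] = 2×168 mm, A_gv = 2688, A_nv = 2×(168 − 1.5×35)×8 = 1848 mm²; tension across gage: (82 − 1×35)×8 = 376 mm². R_n = min(0.6×450×1848, 0.6×350×2688) + 1.0×450×376 = min(498.96, 564.48) + 169.2 = 668.16 kN. φR_n = 0.75 × 668.16 = 501.1 kN.
Governing: min(788.9, 703.1, 529.2, 501.1) = 501.1 kN → block shear.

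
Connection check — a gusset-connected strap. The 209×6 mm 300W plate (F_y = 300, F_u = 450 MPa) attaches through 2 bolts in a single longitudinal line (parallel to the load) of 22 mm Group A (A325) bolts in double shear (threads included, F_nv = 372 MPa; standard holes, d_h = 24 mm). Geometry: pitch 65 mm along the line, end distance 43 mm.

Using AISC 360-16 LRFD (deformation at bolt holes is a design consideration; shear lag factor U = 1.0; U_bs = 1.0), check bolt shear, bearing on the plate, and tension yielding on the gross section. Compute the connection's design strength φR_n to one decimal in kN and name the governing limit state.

Bolt shear: A_b = π(22)²/4 = 380.13 mm². φR_n = 0.75 × 372 × 380.13 × 2 × 2 = 424.2 kN.
Bearing (6 mm plate, F_u = 450 MPa): end bolts L_c = 43 − 24/2 = 31, R_n = min(1.2×31×6×450, 2.4×22×6×450) = 100.44 kN/bolt; interior L_c = 65 − 24 = 41, R_n = 132.84 kN/bolt. φR_n = 0.75 × (1×100.44 + 1×132.84) = 175.0 kN.
Tension yield (gross): A_g = 209×6 = 1254 mm². φR_n = 0.90 × 300 × 1254 = 338.6 kN.
Governing: min(424.2, 175.0, 338.6) = 175.0 kN → bearing.

175.0 kN (bearing governs)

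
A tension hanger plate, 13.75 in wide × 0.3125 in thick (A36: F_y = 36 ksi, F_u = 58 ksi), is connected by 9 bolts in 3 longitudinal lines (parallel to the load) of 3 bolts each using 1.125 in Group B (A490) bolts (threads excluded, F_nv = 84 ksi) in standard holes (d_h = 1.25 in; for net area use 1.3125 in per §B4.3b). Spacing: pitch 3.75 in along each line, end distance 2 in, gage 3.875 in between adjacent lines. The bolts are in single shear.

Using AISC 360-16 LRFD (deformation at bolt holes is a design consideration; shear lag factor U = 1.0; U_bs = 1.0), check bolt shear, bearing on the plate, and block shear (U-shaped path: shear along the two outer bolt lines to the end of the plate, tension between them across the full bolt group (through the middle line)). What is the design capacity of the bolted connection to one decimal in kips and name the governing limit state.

Bolt shear: A_b = π(1.125)²/4 = 0.99402 in². φR_n = 0.75 × 84 × 0.99402 × 9 × 1 = 563.6 kips.
Bearing (0.3125 in plate, F_u = 58 ksi): end bolts L_c = 2 − 1.25/2 = 1.375, R_n = min(1.2×1.375×0.3125×58, 2.4×1.125×0.3125×58) = 29.906 kips/bolt; interior L_c = 3.75 − 1.25 = 2.5, R_n = 48.938 kips/bolt. φR_n = 0.75 × (3×29.906 + 6×48.938) = 287.5 kips.
Block shear: shear path 2×[2+2×3.75] = 2×9.5 in, A_gv = 5.9375, A_nv = 2×(9.5 − 2.5×1.3125)×0.3125 = 3.8867 in²; tension across gage: (7.75 − 2×1.3125)×0.3125 = 1.6016 in². R_n = min(0.6×58×3.8867, 0.6×36×5.9375) + 1.0×58×1.6016 = min(135.26, 128.25) + 92.893 = 221.14 kips. φR_n = 0.75 × 221.14 = 165.9 kips.
Governing: min(563.6, 287.5, 165.9) = 165.9 kips → block shear.

165.9 kips (block shear governs)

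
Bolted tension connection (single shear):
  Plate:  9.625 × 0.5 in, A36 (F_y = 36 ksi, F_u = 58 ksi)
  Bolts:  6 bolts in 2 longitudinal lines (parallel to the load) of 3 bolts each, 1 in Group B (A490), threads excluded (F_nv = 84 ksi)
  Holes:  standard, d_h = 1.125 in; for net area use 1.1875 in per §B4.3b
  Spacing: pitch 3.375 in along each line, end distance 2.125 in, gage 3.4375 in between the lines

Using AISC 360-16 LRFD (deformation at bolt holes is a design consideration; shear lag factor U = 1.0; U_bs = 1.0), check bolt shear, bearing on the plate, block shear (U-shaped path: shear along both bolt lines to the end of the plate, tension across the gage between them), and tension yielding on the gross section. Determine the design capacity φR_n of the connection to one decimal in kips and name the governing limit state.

155.9 kips (gross-section yield governs)

Bolt shear: A_b = π(1)²/4 = 0.7854 in². φR_n = 0.75 × 84 × 0.7854 × 6 × 1 = 296.9 kips.
Bearing (0.5 in plate, F_u = 58 ksi): end bolts L_c = 2.125 − 1.125/2 = 1.5625, R_n = min(1.2×1.5625×0.5×58, 2.4×1×0.5×58) = 54.375 kips/bolt; interior L_c = 3.375 − 1.125 = 2.25, R_n = 69.6 kips/bolt. φR_n = 0.75 × (2×54.375 + 4×69.6) = 290.4 kips.
Block shear: shear path 2×[2.125+2×3.375] = 2×8.875 in, A_gv = 8.875, A_nv = 2×(8.875 − 2.5×1.1875)×0.5 = 5.9063 in²; tension across gage: (3.4375 − 1×1.1875)×0.5 = 1.125 in². R_n = min(0.6×58×5.9063, 0.6×36×8.875) + 1.0×58×1.125 = min(205.54, 191.7) + 65.25 = 256.95 kips. φR_n = 0.75 × 256.95 = 192.7 kips.
Tension yield (gross): A_g = 9.625×0.5 = 4.8125 in². φR_n = 0.90 × 36 × 4.8125 = 155.9 kips.
Governing: min(296.9, 290.4, 192.7, 155.9) = 155.9 kips → gross-section yield.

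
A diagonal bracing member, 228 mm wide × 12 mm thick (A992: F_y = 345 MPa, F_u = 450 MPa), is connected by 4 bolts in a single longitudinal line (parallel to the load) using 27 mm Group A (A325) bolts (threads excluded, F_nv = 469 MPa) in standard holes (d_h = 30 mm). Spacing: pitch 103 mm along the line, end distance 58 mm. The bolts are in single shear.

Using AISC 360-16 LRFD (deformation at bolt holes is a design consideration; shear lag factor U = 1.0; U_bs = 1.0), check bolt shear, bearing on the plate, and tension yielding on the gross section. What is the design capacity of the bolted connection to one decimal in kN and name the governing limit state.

805.6 kN (bolt shear governs)

Bolt shear: A_b = π(27)²/4 = 572.56 mm². φR_n = 0.75 × 469 × 572.56 × 4 × 1 = 805.6 kN.
Bearing (12 mm plate, F_u = 450 MPa): end bolts L_c = 58 − 30/2 = 43, R_n = min(1.2×43×12×450, 2.4×27×12×450) = 278.64 kN/bolt; interior L_c = 103 − 30 = 73, R_n = 349.92 kN/bolt. φR_n = 0.75 × (1×278.64 + 3×349.92) = 996.3 kN.
Tension yield (gross): A_g = 228×12 = 2736 mm². φR_n = 0.90 × 345 × 2736 = 849.5 kN.
Governing: min(805.6, 996.3, 849.5) = 805.6 kN → bolt shear.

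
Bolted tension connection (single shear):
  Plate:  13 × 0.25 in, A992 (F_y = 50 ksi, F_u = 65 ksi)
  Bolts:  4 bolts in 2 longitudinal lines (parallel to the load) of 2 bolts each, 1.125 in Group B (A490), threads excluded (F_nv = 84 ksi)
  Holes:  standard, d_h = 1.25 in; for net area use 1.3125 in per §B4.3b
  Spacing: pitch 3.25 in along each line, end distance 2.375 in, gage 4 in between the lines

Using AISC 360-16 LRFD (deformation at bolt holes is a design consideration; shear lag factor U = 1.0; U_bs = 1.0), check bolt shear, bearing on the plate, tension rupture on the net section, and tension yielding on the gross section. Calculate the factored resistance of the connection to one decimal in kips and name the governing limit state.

Bolt shear: A_b = π(1.125)²/4 = 0.99402 in². φR_n = 0.75 × 84 × 0.99402 × 4 × 1 = 250.5 kips.
Bearing (0.25 in plate, F_u = 65 ksi): end bolts L_c = 2.375 − 1.25/2 = 1.75, R_n = min(1.2×1.75×0.25×65, 2.4×1.125×0.25×65) = 34.125 kips/bolt; interior L_c = 3.25 − 1.25 = 2, R_n = 39 kips/bolt. φR_n = 0.75 × (2×34.125 + 2×39) = 109.7 kips.
Tension rupture (net): A_n = (13 − 2×1.3125)×0.25 = 2.5938 in² (U = 1.0, A_e = A_n). φR_n = 0.75 × 65 × 2.5938 = 126.4 kips.
Tension yield (gross): A_g = 13×0.25 = 3.25 in². φR_n = 0.90 × 50 × 3.25 = 146.3 kips.
Governing: min(250.5, 109.7, 126.4, 146.3) = 109.7 kips → bearing.

109.7 kips (bearing governs)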